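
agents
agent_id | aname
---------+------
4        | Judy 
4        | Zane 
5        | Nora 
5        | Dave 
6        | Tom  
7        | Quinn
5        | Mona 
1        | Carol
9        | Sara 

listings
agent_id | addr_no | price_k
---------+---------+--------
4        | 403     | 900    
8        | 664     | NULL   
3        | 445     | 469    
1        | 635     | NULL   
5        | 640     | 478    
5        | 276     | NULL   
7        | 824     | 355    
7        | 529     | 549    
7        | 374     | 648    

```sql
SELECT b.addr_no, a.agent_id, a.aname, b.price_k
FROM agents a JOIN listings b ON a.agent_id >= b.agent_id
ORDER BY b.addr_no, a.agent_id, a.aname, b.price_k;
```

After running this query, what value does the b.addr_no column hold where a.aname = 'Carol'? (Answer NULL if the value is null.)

INNER JOIN keeps only pairs where the ON condition holds.
Matching on a.agent_id >= b.agent_id.
- a (agent_id=4) pairs with 3 row(s) of b.
- a (agent_id=4) pairs with 3 row(s) of b.
- a (agent_id=5) pairs with 5 row(s) of b.
- a (agent_id=5) pairs with 5 row(s) of b.
- a (agent_id=6) pairs with 5 row(s) of b.
- a (agent_id=7) pairs with 8 row(s) of b.
- a (agent_id=5) pairs with 5 row(s) of b.
- a (agent_id=1) pairs with 1 row(s) of b.
- a (agent_id=9) pairs with 9 row(s) of b.

635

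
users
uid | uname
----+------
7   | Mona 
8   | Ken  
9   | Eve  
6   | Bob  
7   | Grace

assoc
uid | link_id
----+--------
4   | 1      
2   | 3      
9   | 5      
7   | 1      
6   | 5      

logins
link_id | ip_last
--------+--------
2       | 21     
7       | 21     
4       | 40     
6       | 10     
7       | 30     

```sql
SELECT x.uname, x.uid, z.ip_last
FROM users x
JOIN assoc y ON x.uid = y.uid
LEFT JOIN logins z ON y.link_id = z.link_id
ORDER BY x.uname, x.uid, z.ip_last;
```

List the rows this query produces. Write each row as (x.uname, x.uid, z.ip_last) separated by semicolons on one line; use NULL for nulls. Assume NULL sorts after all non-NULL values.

Evaluate left to right. First `users x INNER JOIN assoc y` on uid: 4 row(s).
Then LEFT JOIN `logins z` on link_id: each of those 4 rows is kept; rows whose y.link_id has no match in z get NULL for z's columns.

(Bob, 6, NULL); (Eve, 9, NULL); (Grace, 7, NULL); (Mona, 7, NULL)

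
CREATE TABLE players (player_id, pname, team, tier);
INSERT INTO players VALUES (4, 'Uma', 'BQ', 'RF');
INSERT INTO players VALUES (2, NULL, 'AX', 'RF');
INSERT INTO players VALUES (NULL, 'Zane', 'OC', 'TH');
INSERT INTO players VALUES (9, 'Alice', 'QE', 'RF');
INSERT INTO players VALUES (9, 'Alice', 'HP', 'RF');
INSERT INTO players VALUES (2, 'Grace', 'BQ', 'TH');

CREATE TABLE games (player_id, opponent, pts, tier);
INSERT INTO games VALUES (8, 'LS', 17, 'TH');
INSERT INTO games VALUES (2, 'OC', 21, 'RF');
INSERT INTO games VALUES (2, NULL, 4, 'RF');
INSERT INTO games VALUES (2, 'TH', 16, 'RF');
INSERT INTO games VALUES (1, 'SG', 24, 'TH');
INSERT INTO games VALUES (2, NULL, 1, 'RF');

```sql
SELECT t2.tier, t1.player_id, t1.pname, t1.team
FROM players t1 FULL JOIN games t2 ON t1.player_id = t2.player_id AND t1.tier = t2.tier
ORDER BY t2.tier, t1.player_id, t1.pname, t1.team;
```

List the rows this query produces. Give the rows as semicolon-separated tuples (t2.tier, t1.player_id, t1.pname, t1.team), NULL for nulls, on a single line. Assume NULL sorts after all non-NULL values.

(RF, 2, NULL, AX); (RF, 2, NULL, AX); (RF, 2, NULL, AX); (RF, 2, NULL, AX); (TH, NULL, NULL, NULL); (TH, NULL, NULL, NULL); (NULL, 2, Grace, BQ); (NULL, 4, Uma, BQ); (NULL, 9, Alice, HP); (NULL, 9, Alice, QE); (NULL, NULL, Zane, OC)

FULL OUTER JOIN keeps every row from both sides; unmatched rows get NULL for the other side's columns.
Matching on t1.player_id = t2.player_id AND t1.tier = t2.tier. A NULL in a compared column never satisfies the condition.
- t1 row (player_id=4, tier=RF): no match → kept, t2 columns NULL.
- t1 row (player_id=2, tier=RF): matches 4 t2 row(s) → 4 output row(s).
- t1 row (player_id=NULL, tier=TH): no match → kept, t2 columns NULL.
- t1 row (player_id=9, tier=RF): no match → kept, t2 columns NULL.
- t1 row (player_id=9, tier=RF): no match → kept, t2 columns NULL.
- t1 row (player_id=2, tier=TH): no match → kept, t2 columns NULL.
- 2 row(s) from t2 found no t1 partner → padded with NULL.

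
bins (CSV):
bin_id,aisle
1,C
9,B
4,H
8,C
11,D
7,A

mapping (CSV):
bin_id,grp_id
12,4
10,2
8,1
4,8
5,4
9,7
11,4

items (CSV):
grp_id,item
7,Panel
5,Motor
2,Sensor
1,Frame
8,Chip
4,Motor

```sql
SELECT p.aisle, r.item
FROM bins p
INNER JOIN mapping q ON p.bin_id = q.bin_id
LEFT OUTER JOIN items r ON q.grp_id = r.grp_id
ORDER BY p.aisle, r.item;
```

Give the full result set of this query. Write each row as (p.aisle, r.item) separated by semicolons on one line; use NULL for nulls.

(B, Panel); (C, Frame); (D, Motor); (H, Chip)

Evaluate left to right. First `bins p INNER JOIN mapping q` on bin_id: 4 row(s).
Then LEFT JOIN `items r` on grp_id: each of those 4 rows is kept; rows whose q.grp_id has no match in r get NULL for r's columns.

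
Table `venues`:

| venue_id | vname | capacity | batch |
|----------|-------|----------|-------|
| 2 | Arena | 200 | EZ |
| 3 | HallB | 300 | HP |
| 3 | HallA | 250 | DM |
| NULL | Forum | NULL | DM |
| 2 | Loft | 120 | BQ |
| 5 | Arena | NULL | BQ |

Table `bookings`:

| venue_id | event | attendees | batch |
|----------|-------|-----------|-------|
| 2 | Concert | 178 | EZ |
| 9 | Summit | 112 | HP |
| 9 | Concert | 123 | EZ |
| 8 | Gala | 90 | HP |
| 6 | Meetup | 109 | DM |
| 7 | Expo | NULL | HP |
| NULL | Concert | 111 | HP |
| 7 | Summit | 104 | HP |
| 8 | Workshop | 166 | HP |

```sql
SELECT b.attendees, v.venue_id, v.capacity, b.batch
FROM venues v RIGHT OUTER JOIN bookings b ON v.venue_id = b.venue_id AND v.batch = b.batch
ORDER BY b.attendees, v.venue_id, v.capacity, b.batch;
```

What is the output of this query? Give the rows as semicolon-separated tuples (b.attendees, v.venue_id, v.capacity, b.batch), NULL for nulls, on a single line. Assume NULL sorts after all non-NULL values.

(90, NULL, NULL, HP); (104, NULL, NULL, HP); (109, NULL, NULL, DM); (111, NULL, NULL, HP); (112, NULL, NULL, HP); (123, NULL, NULL, EZ); (166, NULL, NULL, HP); (178, 2, 200, EZ); (NULL, NULL, NULL, HP)

RIGHT JOIN keeps every row from `bookings`; unmatched rows get NULL for `venues`'s columns.
Matching on v.venue_id = b.venue_id AND v.batch = b.batch. A NULL in a compared column never satisfies the condition.
Matched pairs: 1; unmatched b rows kept: 8.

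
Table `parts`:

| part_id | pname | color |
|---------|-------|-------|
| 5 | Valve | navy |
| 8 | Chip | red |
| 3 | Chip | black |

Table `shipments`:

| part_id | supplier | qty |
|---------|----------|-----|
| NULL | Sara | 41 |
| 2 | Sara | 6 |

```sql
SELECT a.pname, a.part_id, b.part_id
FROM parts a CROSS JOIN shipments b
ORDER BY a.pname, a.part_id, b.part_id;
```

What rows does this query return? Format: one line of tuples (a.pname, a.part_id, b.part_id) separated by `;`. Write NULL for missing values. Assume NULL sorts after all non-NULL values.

CROSS JOIN pairs every row of `parts` with every row of `shipments`: 3 × 2 = 6 rows.
After projecting and ordering:
a.pname | a.part_id | b.part_id
Chip | 3 | 2
Chip | 3 | NULL
Chip | 8 | 2
Chip | 8 | NULL
Valve | 5 | 2
Valve | 5 | NULL

(Chip, 3, 2); (Chip, 3, NULL); (Chip, 8, 2); (Chip, 8, NULL); (Valve, 5, 2); (Valve, 5, NULL)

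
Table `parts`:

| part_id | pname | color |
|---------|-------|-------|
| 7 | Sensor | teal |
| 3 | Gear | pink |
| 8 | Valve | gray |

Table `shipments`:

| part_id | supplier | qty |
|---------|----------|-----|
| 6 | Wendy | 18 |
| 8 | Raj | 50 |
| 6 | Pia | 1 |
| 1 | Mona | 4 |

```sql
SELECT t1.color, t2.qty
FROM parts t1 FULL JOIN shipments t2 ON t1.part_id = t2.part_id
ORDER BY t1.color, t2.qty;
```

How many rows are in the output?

6

FULL OUTER JOIN keeps every row from both sides; unmatched rows get NULL for the other side's columns.
Matching on t1.part_id = t2.part_id.
- part_id=7: no t2 row matches, row kept with t2 columns NULL.
- part_id=3: no t2 row matches, row kept with t2 columns NULL.
- part_id=8: 1 matching t2 row(s), so 1 row(s) emitted.
- 3 t2 row(s) had no t1 match → kept, t1 columns NULL.
Total: 1 matched + 5 padded = 6 rows.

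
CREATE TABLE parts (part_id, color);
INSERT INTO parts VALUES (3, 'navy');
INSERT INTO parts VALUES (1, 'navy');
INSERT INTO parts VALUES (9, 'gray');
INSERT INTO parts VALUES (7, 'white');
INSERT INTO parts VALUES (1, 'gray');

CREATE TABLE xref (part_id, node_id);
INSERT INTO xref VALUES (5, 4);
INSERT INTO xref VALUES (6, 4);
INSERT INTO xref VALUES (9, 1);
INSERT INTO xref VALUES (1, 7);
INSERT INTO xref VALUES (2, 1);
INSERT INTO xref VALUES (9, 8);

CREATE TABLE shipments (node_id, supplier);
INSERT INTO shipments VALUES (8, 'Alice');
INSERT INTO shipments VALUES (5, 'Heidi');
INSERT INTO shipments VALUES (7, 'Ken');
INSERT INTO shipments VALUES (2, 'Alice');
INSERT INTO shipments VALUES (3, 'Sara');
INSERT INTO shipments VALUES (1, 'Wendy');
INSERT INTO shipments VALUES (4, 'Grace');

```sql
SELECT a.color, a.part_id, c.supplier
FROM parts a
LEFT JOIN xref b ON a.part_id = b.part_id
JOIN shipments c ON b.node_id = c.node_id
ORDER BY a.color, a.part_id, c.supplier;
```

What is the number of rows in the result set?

4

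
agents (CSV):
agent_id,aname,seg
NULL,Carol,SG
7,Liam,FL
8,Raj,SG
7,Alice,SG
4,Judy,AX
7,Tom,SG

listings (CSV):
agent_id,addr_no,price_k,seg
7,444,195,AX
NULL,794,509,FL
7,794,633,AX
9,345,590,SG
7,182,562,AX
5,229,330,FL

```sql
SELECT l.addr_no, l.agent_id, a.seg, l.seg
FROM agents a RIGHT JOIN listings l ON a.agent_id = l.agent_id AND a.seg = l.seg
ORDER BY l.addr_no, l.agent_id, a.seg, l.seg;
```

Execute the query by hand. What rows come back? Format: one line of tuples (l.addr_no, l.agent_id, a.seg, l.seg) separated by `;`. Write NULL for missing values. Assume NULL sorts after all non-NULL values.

RIGHT JOIN keeps every row from `listings`; unmatched rows get NULL for `agents`'s columns.
Matching on a.agent_id = l.agent_id AND a.seg = l.seg. A NULL in a compared column never satisfies the condition.
- a[0] agent_id=NULL, seg=SG → no match.
- a[1] agent_id=7, seg=FL → no match.
- a[2] agent_id=8, seg=SG → no match.
- a[3] agent_id=7, seg=SG → no match.
- a[4] agent_id=4, seg=AX → no match.
- a[5] agent_id=7, seg=SG → no match.
- 6 l row(s) had no a match → kept, a columns NULL.
After projecting and ordering:
l.addr_no | l.agent_id | a.seg | l.seg
182 | 7 | NULL | AX
229 | 5 | NULL | FL
345 | 9 | NULL | SG
444 | 7 | NULL | AX
794 | 7 | NULL | AX
794 | NULL | NULL | FL

(182, 7, NULL, AX); (229, 5, NULL, FL); (345, 9, NULL, SG); (444, 7, NULL, AX); (794, 7, NULL, AX); (794, NULL, NULL, FL)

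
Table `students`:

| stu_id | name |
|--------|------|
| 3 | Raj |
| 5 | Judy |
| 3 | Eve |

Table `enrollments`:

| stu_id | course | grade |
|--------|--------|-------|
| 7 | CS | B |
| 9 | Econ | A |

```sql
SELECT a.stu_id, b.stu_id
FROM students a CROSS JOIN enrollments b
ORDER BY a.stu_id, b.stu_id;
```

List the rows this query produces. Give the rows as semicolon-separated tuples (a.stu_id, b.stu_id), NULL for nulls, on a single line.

(3, 7); (3, 7); (3, 9); (3, 9); (5, 7); (5, 9)

CROSS JOIN pairs every row of `students` with every row of `enrollments`: 3 × 2 = 6 rows.
After projecting and ordering:
a.stu_id | b.stu_id
3 | 7
3 | 7
3 | 9
3 | 9
5 | 7
5 | 9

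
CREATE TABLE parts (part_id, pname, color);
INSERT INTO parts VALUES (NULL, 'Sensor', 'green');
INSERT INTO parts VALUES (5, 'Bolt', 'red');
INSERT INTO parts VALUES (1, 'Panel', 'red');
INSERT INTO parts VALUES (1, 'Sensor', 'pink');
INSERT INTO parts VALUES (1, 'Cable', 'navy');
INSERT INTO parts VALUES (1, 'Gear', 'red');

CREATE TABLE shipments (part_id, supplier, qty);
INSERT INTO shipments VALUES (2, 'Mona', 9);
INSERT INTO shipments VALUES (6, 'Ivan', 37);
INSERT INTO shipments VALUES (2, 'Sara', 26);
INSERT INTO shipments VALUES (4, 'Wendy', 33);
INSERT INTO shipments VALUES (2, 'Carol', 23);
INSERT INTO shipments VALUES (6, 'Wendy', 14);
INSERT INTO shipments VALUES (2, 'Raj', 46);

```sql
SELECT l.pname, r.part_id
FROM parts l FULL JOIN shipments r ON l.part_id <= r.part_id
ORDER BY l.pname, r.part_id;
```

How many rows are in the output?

31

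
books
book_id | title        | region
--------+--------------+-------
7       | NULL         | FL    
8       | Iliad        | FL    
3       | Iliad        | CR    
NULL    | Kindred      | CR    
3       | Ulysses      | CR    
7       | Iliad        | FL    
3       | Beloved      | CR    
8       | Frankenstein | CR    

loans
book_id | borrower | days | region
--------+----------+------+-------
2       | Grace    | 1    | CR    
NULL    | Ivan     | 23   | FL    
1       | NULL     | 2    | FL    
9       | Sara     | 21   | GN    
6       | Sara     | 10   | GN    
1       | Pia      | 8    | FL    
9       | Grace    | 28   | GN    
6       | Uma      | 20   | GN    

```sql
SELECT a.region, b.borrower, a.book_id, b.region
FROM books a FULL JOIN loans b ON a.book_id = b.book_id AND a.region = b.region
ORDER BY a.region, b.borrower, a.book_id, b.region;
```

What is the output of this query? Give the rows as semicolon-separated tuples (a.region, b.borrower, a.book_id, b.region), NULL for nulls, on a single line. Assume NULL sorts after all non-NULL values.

FULL OUTER JOIN keeps every row from both sides; unmatched rows get NULL for the other side's columns.
Matching on a.book_id = b.book_id AND a.region = b.region. A NULL in a compared column never satisfies the condition.
- a (book_id=7, region=FL) has no partner → padded with NULL.
- a (book_id=8, region=FL) has no partner → padded with NULL.
- a (book_id=3, region=CR) has no partner → padded with NULL.
- a (book_id=NULL, region=CR) has no partner → padded with NULL.
- a (book_id=3, region=CR) has no partner → padded with NULL.
- a (book_id=7, region=FL) has no partner → padded with NULL.
- a (book_id=3, region=CR) has no partner → padded with NULL.
- a (book_id=8, region=CR) has no partner → padded with NULL.
- 8 row(s) from b found no a partner → padded with NULL.

(CR, NULL, 3, NULL); (CR, NULL, 3, NULL); (CR, NULL, 3, NULL); (CR, NULL, 8, NULL); (CR, NULL, NULL, NULL); (FL, NULL, 7, NULL); (FL, NULL, 7, NULL); (FL, NULL, 8, NULL); (NULL, Grace, NULL, CR); (NULL, Grace, NULL, GN); (NULL, Ivan, NULL, FL); (NULL, Pia, NULL, FL); (NULL, Sara, NULL, GN); (NULL, Sara, NULL, GN); (NULL, Uma, NULL, GN); (NULL, NULL, NULL, FL)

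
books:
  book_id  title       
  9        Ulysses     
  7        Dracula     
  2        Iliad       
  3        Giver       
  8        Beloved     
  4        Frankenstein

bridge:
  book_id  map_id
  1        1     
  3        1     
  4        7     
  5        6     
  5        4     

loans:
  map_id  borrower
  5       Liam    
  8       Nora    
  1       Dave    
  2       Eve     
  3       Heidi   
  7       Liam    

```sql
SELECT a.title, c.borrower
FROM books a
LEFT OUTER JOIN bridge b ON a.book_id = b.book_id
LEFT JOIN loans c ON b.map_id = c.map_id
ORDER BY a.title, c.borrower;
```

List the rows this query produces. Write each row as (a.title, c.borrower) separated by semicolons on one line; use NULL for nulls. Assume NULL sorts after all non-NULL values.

Joins associate left-to-right: books LEFT JOIN bridge on book_id gives 6 intermediate row(s).
Then LEFT JOIN `loans c` on map_id: each of those 6 rows is kept; rows whose b.map_id has no match in c get NULL for c's columns.

(Beloved, NULL); (Dracula, NULL); (Frankenstein, Liam); (Giver, Dave); (Iliad, NULL); (Ulysses, NULL)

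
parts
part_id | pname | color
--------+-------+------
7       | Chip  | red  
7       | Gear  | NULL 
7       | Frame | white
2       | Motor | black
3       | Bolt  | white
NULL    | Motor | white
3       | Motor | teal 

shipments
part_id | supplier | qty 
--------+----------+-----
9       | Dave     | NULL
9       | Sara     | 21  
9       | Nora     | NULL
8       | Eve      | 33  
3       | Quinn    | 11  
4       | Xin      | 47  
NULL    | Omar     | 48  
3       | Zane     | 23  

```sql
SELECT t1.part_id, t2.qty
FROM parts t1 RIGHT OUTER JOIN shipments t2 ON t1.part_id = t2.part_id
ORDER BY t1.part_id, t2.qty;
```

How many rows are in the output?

10

RIGHT JOIN keeps every row from `shipments`; unmatched rows get NULL for `parts`'s columns.
Matching on t1.part_id = t2.part_id. A NULL in a compared column never satisfies the condition.
- part_id=7: no matching t2 row.
- part_id=7: no matching t2 row.
- part_id=7: no matching t2 row.
- part_id=2: no matching t2 row.
- part_id=3: 2 matching t2 row(s), so 2 row(s) emitted.
- part_id=NULL: no matching t2 row.
- part_id=3: 2 matching t2 row(s), so 2 row(s) emitted.
- plus 6 unmatched t2 row(s), each kept with NULL t1 columns.
Total: 4 matched + 6 padded = 10 rows.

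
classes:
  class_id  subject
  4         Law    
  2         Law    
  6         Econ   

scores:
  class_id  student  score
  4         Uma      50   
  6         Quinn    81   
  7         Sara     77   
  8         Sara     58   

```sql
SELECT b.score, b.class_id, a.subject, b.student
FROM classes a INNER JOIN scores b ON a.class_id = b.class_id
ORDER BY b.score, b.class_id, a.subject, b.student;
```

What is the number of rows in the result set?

INNER JOIN keeps only pairs where the ON condition holds.
Matching on a.class_id = b.class_id.
Matched pairs: 2.
Total: 2 rows.

2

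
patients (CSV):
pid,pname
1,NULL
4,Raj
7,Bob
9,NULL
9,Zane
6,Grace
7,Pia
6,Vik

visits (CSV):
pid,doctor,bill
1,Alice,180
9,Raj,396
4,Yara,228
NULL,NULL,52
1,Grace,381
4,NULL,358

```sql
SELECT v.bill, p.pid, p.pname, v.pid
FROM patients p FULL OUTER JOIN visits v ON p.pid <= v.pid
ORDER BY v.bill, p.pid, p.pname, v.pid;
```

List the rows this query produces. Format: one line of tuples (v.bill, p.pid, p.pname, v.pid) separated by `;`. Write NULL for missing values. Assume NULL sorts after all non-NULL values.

FULL OUTER JOIN keeps every row from both sides; unmatched rows get NULL for the other side's columns.
Matching on p.pid <= v.pid. A NULL in a compared column never satisfies the condition.
- pid=1: 5 matching v row(s), so 5 row(s) emitted.
- pid=4: 3 matching v row(s), so 3 row(s) emitted.
- pid=7: 1 matching v row(s), so 1 row(s) emitted.
- pid=9: 1 matching v row(s), so 1 row(s) emitted.
- pid=9: 1 matching v row(s), so 1 row(s) emitted.
- pid=6: 1 matching v row(s), so 1 row(s) emitted.
- pid=7: 1 matching v row(s), so 1 row(s) emitted.
- pid=6: 1 matching v row(s), so 1 row(s) emitted.
- 1 v row(s) had no p match → kept, p columns NULL.

(52, NULL, NULL, NULL); (180, 1, NULL, 1); (228, 1, NULL, 4); (228, 4, Raj, 4); (358, 1, NULL, 4); (358, 4, Raj, 4); (381, 1, NULL, 1); (396, 1, NULL, 9); (396, 4, Raj, 9); (396, 6, Grace, 9); (396, 6, Vik, 9); (396, 7, Bob, 9); (396, 7, Pia, 9); (396, 9, Zane, 9); (396, 9, NULL, 9)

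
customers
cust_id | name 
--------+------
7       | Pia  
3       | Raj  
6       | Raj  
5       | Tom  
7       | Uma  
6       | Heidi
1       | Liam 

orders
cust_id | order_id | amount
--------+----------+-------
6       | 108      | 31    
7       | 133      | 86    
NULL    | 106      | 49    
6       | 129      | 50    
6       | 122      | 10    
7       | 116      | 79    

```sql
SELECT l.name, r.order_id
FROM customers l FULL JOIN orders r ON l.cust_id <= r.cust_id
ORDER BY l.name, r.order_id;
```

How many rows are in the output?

30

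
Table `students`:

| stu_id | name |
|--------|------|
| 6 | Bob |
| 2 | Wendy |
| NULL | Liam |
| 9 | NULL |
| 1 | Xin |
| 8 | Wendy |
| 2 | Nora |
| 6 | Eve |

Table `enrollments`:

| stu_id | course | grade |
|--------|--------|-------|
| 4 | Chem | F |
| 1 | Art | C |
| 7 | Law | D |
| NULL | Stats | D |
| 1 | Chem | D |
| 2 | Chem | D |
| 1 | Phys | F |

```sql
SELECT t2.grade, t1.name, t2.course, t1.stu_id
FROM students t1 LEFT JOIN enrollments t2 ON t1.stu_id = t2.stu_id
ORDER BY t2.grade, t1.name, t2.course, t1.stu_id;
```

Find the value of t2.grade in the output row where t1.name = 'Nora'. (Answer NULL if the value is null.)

D

LEFT JOIN keeps every row from `students`; unmatched rows get NULL for `enrollments`'s columns.
Matching on t1.stu_id = t2.stu_id. A NULL in a compared column never satisfies the condition.
Matched pairs: 5; unmatched t1 rows kept: 5.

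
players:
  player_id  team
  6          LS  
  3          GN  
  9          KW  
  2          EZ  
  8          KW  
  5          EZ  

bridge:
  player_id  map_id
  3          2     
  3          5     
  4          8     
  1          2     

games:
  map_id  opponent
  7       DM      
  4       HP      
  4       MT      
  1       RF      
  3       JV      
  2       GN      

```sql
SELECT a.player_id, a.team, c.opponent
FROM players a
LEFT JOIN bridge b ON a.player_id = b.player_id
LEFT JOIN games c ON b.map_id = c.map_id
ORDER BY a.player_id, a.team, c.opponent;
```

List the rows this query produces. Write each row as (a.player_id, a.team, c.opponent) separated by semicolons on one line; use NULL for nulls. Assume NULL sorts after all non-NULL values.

Joins associate left-to-right: players LEFT JOIN bridge on player_id gives 7 intermediate row(s).
Then LEFT JOIN `games c` on map_id: each of those 7 rows is kept; rows whose b.map_id has no match in c get NULL for c's columns.

(2, EZ, NULL); (3, GN, GN); (3, GN, NULL); (5, EZ, NULL); (6, LS, NULL); (8, KW, NULL); (9, KW, NULL)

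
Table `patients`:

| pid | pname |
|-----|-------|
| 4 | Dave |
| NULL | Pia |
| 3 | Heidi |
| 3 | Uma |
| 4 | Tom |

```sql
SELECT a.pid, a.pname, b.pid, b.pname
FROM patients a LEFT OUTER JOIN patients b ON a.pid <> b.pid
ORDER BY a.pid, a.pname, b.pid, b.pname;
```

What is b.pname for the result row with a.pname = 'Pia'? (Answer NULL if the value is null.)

NULL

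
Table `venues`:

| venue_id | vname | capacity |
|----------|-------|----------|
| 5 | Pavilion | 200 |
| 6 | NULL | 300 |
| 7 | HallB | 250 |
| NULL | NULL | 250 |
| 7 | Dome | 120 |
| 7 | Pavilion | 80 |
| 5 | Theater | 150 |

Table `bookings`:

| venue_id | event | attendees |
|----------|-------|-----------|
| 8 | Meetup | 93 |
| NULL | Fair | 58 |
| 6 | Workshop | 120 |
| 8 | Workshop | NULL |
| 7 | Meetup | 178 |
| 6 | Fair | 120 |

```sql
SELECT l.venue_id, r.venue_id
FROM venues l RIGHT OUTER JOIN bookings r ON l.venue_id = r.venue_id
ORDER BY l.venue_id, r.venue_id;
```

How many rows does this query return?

RIGHT JOIN keeps every row from `bookings`; unmatched rows get NULL for `venues`'s columns.
Matching on l.venue_id = r.venue_id. A NULL in a compared column never satisfies the condition.
Matched pairs: 5; unmatched r rows kept: 3.
Total: 5 matched + 3 padded = 8 rows.

8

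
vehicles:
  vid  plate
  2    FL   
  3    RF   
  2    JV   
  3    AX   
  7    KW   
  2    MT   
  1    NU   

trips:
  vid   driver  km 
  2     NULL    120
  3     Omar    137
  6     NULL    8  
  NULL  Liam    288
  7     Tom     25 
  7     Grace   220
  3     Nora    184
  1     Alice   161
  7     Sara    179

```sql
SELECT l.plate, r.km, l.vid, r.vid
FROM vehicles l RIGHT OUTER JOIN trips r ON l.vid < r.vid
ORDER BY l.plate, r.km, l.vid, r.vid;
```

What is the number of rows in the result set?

35

RIGHT JOIN keeps every row from `trips`; unmatched rows get NULL for `vehicles`'s columns.
Matching on l.vid < r.vid. A NULL in a compared column never satisfies the condition.
- vid=2: 6 matching r row(s), so 6 row(s) emitted.
- vid=3: 4 matching r row(s), so 4 row(s) emitted.
- vid=2: 6 matching r row(s), so 6 row(s) emitted.
- vid=3: 4 matching r row(s), so 4 row(s) emitted.
- vid=7: no matching r row.
- vid=2: 6 matching r row(s), so 6 row(s) emitted.
- vid=1: 7 matching r row(s), so 7 row(s) emitted.
- plus 2 unmatched r row(s), each kept with NULL l columns.
Total: 33 matched + 2 padded = 35 rows.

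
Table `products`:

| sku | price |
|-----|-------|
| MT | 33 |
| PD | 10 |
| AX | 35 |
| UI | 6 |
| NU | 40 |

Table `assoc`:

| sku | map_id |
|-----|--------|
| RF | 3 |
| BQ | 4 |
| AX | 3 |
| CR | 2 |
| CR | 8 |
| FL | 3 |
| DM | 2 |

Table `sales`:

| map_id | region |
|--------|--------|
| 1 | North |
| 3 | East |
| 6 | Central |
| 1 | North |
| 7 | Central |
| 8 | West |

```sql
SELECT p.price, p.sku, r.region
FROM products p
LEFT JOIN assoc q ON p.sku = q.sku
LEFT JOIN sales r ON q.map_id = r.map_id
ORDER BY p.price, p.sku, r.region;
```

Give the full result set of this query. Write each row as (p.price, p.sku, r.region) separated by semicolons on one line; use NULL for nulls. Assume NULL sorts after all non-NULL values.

Step 1 — p LEFT JOIN q on sku → 5 row(s).
Then LEFT JOIN `sales r` on map_id: each of those 5 rows is kept; rows whose q.map_id has no match in r get NULL for r's columns.

(6, UI, NULL); (10, PD, NULL); (33, MT, NULL); (35, AX, East); (40, NU, NULL)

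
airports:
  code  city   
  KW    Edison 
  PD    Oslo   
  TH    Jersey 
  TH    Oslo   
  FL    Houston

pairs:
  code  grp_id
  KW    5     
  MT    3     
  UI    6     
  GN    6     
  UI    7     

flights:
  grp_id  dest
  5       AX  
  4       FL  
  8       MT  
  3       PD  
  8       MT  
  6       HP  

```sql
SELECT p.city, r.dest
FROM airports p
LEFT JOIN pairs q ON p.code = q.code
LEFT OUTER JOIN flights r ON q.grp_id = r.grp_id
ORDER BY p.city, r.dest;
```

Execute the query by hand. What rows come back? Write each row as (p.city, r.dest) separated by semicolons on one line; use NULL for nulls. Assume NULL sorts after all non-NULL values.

(Edison, AX); (Houston, NULL); (Jersey, NULL); (Oslo, NULL); (Oslo, NULL)

Step 1 — p LEFT JOIN q on code → 5 row(s).
Then LEFT JOIN `flights r` on grp_id: each of those 5 rows is kept; rows whose q.grp_id has no match in r get NULL for r's columns.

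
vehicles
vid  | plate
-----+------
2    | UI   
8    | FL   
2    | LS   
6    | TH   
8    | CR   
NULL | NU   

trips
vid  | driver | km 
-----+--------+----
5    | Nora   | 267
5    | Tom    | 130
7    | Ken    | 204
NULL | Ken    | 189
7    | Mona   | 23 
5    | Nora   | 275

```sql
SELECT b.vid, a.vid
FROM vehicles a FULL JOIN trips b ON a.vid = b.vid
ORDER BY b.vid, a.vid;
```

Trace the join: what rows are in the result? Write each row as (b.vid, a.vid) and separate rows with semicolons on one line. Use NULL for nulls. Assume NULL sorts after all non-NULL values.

(5, NULL); (5, NULL); (5, NULL); (7, NULL); (7, NULL); (NULL, 2); (NULL, 2); (NULL, 6); (NULL, 8); (NULL, 8); (NULL, NULL); (NULL, NULL)

FULL OUTER JOIN keeps every row from both sides; unmatched rows get NULL for the other side's columns.
Matching on a.vid = b.vid. A NULL in a compared column never satisfies the condition.
Matched pairs: 0; unmatched a rows kept: 6; unmatched b rows kept: 6.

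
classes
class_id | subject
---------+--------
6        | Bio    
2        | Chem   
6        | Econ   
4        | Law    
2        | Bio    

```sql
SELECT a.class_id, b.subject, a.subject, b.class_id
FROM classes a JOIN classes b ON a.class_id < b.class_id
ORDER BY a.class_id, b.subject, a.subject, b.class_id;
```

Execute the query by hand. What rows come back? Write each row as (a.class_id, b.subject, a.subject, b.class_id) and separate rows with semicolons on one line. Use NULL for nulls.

INNER JOIN keeps only pairs where the ON condition holds.
Matching on a.class_id < b.class_id.
- class_id=6: no matching b row, dropped.
- class_id=2: 3 matching b row(s), so 3 row(s) emitted.
- class_id=6: no matching b row, dropped.
- class_id=4: 2 matching b row(s), so 2 row(s) emitted.
- class_id=2: 3 matching b row(s), so 3 row(s) emitted.
After projecting and ordering:
a.class_id | b.subject | a.subject | b.class_id
2 | Bio | Bio | 6
2 | Bio | Chem | 6
2 | Econ | Bio | 6
2 | Econ | Chem | 6
2 | Law | Bio | 4
2 | Law | Chem | 4
4 | Bio | Law | 6
4 | Econ | Law | 6

(2, Bio, Bio, 6); (2, Bio, Chem, 6); (2, Econ, Bio, 6); (2, Econ, Chem, 6); (2, Law, Bio, 4); (2, Law, Chem, 4); (4, Bio, Law, 6); (4, Econ, Law, 6)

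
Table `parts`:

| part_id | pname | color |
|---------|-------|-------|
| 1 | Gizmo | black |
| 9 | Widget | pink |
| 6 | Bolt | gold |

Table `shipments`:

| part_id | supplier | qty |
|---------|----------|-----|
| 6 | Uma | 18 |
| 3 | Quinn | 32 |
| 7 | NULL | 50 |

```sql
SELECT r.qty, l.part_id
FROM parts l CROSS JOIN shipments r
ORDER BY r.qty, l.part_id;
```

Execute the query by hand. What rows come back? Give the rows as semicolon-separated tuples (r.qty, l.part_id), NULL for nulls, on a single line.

(18, 1); (18, 6); (18, 9); (32, 1); (32, 6); (32, 9); (50, 1); (50, 6); (50, 9)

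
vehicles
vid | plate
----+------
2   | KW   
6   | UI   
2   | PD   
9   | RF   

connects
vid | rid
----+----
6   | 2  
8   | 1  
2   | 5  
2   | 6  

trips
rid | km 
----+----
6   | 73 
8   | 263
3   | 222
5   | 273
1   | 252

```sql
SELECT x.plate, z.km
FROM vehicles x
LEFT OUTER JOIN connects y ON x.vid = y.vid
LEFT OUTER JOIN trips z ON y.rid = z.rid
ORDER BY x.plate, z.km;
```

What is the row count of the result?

6

Evaluate left to right. First `vehicles x LEFT JOIN connects y` on vid: 6 row(s).
Then LEFT JOIN `trips z` on rid: each of those 6 rows is kept; rows whose y.rid has no match in z get NULL for z's columns.
Result: 6 row(s).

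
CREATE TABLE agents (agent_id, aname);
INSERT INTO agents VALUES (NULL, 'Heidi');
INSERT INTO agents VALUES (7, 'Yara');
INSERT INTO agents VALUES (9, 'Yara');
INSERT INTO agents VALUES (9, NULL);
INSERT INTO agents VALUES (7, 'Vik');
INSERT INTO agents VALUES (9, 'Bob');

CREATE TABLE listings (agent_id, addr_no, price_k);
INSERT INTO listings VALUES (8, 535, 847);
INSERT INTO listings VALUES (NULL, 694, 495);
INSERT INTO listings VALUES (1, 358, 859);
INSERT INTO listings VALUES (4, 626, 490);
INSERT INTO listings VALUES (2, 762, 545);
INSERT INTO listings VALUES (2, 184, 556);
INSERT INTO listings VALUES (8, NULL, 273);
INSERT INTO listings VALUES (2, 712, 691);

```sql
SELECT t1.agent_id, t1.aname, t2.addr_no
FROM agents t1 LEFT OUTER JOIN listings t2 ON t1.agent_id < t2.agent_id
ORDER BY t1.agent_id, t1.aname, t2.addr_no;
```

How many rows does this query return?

8

LEFT JOIN keeps every row from `agents`; unmatched rows get NULL for `listings`'s columns.
Matching on t1.agent_id < t2.agent_id. A NULL in a compared column never satisfies the condition.
- t1 (agent_id=NULL) has no partner → padded with NULL.
- t1 (agent_id=7) pairs with 2 row(s) of t2.
- t1 (agent_id=9) has no partner → padded with NULL.
- t1 (agent_id=9) has no partner → padded with NULL.
- t1 (agent_id=7) pairs with 2 row(s) of t2.
- t1 (agent_id=9) has no partner → padded with NULL.
Total: 4 matched + 4 padded = 8 rows.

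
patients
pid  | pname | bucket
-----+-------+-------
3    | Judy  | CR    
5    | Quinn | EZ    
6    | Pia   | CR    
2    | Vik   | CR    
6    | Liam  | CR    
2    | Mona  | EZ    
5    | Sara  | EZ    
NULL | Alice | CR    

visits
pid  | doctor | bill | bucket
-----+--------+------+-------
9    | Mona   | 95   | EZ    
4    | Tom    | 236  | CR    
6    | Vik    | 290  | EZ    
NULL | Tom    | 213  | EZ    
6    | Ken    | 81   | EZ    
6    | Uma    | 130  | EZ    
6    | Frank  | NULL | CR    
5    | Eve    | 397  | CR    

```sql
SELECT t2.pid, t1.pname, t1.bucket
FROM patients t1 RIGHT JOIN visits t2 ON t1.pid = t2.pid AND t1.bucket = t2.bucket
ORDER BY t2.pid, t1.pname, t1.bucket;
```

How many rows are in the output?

RIGHT JOIN keeps every row from `visits`; unmatched rows get NULL for `patients`'s columns.
Matching on t1.pid = t2.pid AND t1.bucket = t2.bucket. A NULL in a compared column never satisfies the condition.
- t1 (pid=3, bucket=CR) has no partner in t2.
- t1 (pid=5, bucket=EZ) has no partner in t2.
- t1 (pid=6, bucket=CR) pairs with 1 row(s) of t2.
- t1 (pid=2, bucket=CR) has no partner in t2.
- t1 (pid=6, bucket=CR) pairs with 1 row(s) of t2.
- t1 (pid=2, bucket=EZ) has no partner in t2.
- t1 (pid=5, bucket=EZ) has no partner in t2.
- t1 (pid=NULL, bucket=CR) has no partner in t2.
- 7 row(s) from t2 found no t1 partner → padded with NULL.
Total: 2 matched + 7 padded = 9 rows.

9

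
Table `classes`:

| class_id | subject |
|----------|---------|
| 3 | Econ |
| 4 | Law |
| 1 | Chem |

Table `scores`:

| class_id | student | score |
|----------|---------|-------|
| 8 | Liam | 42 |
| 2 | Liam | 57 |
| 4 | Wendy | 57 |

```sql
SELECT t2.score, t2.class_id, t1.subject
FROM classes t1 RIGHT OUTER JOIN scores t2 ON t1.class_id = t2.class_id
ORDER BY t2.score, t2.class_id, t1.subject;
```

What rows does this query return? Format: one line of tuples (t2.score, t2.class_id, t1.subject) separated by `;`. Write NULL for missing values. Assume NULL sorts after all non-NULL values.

RIGHT JOIN keeps every row from `scores`; unmatched rows get NULL for `classes`'s columns.
Matching on t1.class_id = t2.class_id.
Matched pairs: 1; unmatched t2 rows kept: 2.

(42, 8, NULL); (57, 2, NULL); (57, 4, Law)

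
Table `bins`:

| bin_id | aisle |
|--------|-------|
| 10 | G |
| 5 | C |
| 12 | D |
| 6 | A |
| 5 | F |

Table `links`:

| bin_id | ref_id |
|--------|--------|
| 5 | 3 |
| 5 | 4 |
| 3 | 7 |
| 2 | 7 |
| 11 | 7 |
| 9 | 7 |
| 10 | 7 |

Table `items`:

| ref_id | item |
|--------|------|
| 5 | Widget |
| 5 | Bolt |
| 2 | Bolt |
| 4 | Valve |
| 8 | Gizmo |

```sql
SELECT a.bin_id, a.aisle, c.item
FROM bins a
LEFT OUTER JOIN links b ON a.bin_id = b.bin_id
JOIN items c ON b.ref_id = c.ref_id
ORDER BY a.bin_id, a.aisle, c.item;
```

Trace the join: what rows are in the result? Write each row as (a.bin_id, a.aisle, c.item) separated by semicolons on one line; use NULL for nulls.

Evaluate left to right. First `bins a LEFT JOIN links b` on bin_id: 7 row(s).
Then INNER JOIN `items c` on ref_id: keep only rows whose b.ref_id appears in c.

(5, C, Valve); (5, F, Valve)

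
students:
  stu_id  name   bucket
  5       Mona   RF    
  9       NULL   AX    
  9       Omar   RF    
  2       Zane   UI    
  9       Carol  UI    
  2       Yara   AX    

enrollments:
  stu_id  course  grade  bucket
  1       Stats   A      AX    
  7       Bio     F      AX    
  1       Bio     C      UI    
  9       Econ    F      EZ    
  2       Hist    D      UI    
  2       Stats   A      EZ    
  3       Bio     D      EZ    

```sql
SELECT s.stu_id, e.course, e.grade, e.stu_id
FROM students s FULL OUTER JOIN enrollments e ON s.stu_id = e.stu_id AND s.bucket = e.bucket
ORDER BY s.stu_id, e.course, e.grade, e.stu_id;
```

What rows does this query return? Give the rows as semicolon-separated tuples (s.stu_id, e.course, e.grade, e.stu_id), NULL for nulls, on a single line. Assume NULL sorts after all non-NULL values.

FULL OUTER JOIN keeps every row from both sides; unmatched rows get NULL for the other side's columns.
Matching on s.stu_id = e.stu_id AND s.bucket = e.bucket.
- s[0] stu_id=5, bucket=RF → no match; kept with NULLs on the e side.
- s[1] stu_id=9, bucket=AX → no match; kept with NULLs on the e side.
- s[2] stu_id=9, bucket=RF → no match; kept with NULLs on the e side.
- s[3] stu_id=2, bucket=UI → 1 match(es) in e → 1 row(s).
- s[4] stu_id=9, bucket=UI → no match; kept with NULLs on the e side.
- s[5] stu_id=2, bucket=AX → no match; kept with NULLs on the e side.
- 6 row(s) from e found no s partner → padded with NULL.

(2, Hist, D, 2); (2, NULL, NULL, NULL); (5, NULL, NULL, NULL); (9, NULL, NULL, NULL); (9, NULL, NULL, NULL); (9, NULL, NULL, NULL); (NULL, Bio, C, 1); (NULL, Bio, D, 3); (NULL, Bio, F, 7); (NULL, Econ, F, 9); (NULL, Stats, A, 1); (NULL, Stats, A, 2)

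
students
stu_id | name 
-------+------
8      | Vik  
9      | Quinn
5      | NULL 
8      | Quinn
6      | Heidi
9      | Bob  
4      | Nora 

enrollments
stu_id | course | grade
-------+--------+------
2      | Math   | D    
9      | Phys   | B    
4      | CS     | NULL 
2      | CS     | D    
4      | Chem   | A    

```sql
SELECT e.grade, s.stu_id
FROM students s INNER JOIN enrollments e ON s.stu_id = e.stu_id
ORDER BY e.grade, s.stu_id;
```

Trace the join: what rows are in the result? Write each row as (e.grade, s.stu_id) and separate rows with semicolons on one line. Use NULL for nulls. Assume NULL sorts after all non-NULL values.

(A, 4); (B, 9); (B, 9); (NULL, 4)

INNER JOIN keeps only pairs where the ON condition holds.
Matching on s.stu_id = e.stu_id.
Matched pairs: 4.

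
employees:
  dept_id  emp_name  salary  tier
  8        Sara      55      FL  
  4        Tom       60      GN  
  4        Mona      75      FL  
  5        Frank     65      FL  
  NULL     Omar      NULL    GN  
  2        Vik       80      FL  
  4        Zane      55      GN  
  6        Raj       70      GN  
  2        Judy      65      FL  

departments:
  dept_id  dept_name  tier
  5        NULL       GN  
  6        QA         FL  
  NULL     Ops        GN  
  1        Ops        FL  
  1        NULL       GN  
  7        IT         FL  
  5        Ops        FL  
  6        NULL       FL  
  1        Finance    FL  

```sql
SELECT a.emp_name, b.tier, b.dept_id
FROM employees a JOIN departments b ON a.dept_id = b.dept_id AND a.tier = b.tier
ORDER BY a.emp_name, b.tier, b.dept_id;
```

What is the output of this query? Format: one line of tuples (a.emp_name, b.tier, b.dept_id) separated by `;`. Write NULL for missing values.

(Frank, FL, 5)

INNER JOIN keeps only pairs where the ON condition holds.
Matching on a.dept_id = b.dept_id AND a.tier = b.tier. A NULL in a compared column never satisfies the condition.
Matched pairs: 1.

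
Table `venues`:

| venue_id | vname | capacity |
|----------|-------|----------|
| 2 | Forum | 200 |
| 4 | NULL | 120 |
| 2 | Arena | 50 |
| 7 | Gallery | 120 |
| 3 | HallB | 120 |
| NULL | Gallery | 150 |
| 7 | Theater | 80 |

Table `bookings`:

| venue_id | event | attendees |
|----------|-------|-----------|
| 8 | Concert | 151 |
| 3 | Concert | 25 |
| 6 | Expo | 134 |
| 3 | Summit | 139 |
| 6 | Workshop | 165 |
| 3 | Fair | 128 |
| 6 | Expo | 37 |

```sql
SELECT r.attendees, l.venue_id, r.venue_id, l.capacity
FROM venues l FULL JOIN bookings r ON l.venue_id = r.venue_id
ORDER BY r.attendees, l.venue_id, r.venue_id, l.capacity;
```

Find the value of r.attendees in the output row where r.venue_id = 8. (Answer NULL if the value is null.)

FULL OUTER JOIN keeps every row from both sides; unmatched rows get NULL for the other side's columns.
Matching on l.venue_id = r.venue_id. A NULL in a compared column never satisfies the condition.
Matched pairs: 3; unmatched l rows kept: 6; unmatched r rows kept: 4.

151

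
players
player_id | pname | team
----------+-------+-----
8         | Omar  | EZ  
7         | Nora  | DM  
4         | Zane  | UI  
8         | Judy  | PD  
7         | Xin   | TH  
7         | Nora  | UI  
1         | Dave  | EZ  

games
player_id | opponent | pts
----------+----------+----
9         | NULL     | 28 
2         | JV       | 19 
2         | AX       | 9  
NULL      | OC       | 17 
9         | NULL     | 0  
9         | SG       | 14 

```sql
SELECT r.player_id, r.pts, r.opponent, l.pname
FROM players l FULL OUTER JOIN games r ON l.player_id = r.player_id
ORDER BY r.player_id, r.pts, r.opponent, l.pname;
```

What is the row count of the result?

FULL OUTER JOIN keeps every row from both sides; unmatched rows get NULL for the other side's columns.
Matching on l.player_id = r.player_id. A NULL in a compared column never satisfies the condition.
- player_id=8: no r row matches, row kept with r columns NULL.
- player_id=7: no r row matches, row kept with r columns NULL.
- player_id=4: no r row matches, row kept with r columns NULL.
- player_id=8: no r row matches, row kept with r columns NULL.
- player_id=7: no r row matches, row kept with r columns NULL.
- player_id=7: no r row matches, row kept with r columns NULL.
- player_id=1: no r row matches, row kept with r columns NULL.
- 6 row(s) from r found no l partner → padded with NULL.
Total: 0 matched + 13 padded = 13 rows.

13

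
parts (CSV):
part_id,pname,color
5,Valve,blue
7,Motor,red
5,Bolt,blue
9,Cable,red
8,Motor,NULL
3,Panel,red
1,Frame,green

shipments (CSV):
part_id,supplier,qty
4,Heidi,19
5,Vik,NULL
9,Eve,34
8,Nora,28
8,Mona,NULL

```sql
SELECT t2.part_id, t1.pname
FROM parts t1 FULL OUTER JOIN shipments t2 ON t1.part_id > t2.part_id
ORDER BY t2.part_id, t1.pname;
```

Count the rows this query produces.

13

FULL OUTER JOIN keeps every row from both sides; unmatched rows get NULL for the other side's columns.
Matching on t1.part_id > t2.part_id.
Matched pairs: 10; unmatched t1 rows kept: 2; unmatched t2 rows kept: 1.
Total: 10 matched + 3 padded = 13 rows.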